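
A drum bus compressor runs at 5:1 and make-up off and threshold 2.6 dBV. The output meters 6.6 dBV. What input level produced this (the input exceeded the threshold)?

22.6 dBV

Post-compression overshoot = 6.6 − 2.6 = 4 dB.
Undo the ratio: input overshoot = 4 × 5 = 20 dB, giving input = 22.6 dBV.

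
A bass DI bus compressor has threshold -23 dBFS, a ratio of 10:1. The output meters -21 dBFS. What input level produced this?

-3 dBFS

The compressed level sits -21 − (-23) = 2 dB over threshold.
Undo the ratio: input overshoot = 2 × 10 = 20 dB, giving input = -3 dBFS.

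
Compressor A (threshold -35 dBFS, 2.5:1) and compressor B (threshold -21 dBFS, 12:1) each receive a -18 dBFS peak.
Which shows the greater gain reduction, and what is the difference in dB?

A, by 7.45 dB

A: overshoot 17 dB → output overshoot 6.8 dB → GR 10.2 dB.
B: overshoot 3 dB → output overshoot 0.25 dB → GR 2.75 dB.
A reduces 7.45 dB more.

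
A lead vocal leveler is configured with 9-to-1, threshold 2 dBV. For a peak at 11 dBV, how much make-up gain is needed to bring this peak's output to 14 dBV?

Overshoot 9 dB → 9/9 = 1 dB after compression, so the compressed level is 2 + 1 = 3 dBV.
Make-up = target − compressed = 14 − 3 = 11 dB.

11 dB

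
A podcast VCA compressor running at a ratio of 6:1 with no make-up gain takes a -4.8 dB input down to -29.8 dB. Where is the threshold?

Gain reduction = -4.8 − (-29.8) = 25 dB; output overshoot = GR / (R − 1) = 25 / 5 = 5 dB.
Threshold = output − output overshoot = -29.8 − 5 = -34.8 dB.

-34.8 dB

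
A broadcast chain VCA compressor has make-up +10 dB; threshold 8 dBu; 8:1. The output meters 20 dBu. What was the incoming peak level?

24 dBu

Remove make-up: 20 − 10 = 10 dBu.
The compressed level sits 10 − 8 = 2 dB over threshold.
Input overshoot = R × output overshoot = 16 dB → input = 8 + 16 = 24 dBu.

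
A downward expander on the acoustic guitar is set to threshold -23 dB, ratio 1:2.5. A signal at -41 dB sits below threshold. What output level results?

-68 dB

Undershoot = (-23) − (-41) = 18 dB.
At 1:2.5, that expands to 45 dB under threshold.
Output = -23 − 45 = -68 dB.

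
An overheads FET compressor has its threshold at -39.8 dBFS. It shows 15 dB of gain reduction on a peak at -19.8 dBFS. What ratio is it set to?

4:1

Input overshoot = -19.8 − (-39.8) = 20 dB.
Output overshoot = 20 − 15 = 5 dB.
Ratio = input overshoot / output overshoot = 20 / 5 = 4.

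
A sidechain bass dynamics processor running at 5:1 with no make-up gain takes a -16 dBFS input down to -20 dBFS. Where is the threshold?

Input is 5 dB above T (since output overshoot × R = input overshoot: (-20 − T)·5 = -16 − T gives T = -21 dBFS).
Check: -21 + (-16 − (-21))/5 = -21 + 1 = -20 dBFS. ✓

-21 dBFS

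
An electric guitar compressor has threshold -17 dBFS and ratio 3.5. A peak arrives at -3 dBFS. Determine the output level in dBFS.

-13 dBFS

-3 dBFS sits 14 dB over threshold.
At 3.5:1 the overshoot is divided by 3.5, leaving 4 dB above threshold.
That puts the output at -13 dBFS.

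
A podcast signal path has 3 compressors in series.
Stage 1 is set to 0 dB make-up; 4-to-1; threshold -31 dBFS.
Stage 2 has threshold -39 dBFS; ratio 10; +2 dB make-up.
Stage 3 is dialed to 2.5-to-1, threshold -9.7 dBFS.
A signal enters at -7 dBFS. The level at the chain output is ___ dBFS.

Stage 1: overshoot 24 dB → 24/4 = 6 dB → -25 dBFS.
Stage 2: 14 dB above -39 dBFS, reduced 10:1 to 1.4 dB above → -37.6 dBFS; +2 dB make-up → -35.6 dBFS.
Stage 3: -35.6 dBFS ≤ -9.7 dBFS, so stage 3 doesn't engage; output -35.6 dBFS.

-35.6 dBFS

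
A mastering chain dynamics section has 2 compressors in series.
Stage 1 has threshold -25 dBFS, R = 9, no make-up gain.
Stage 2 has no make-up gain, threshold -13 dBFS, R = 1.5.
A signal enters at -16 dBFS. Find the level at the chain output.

Stage 1: -16 dBFS is 9 dB over -25 dBFS; at 9:1 that becomes 1 dB over, giving -24 dBFS.
Stage 2: below threshold (-24 ≤ -13); passes unchanged; output -24 dBFS.

-24 dBFS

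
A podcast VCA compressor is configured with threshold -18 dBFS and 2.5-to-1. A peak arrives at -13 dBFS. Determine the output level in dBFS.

Overshoot: -13 − (-18) = 5 dB.
2.5:1 compression reduces that to 5/2.5 = 2 dB over.
Output = -18 + 2 = -16 dBFS.

-16 dBFS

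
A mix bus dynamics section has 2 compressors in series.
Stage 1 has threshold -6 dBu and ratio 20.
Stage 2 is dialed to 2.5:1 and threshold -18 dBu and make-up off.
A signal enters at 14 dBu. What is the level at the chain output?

Stage 1: 20 dB above -6 dBu, reduced 20:1 to 1 dB above → -5 dBu.
Stage 2: 13 dB above -18 dBu, reduced 2.5:1 to 5.2 dB above → -12.8 dBu.

-12.8 dBu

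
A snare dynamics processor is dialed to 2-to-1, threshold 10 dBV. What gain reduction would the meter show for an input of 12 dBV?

Overshoot = 12 − 10 = 2 dB.
After 2:1 compression the overshoot becomes 2/2 = 1 dB.
So the signal is attenuated by 2 − 1 = 1 dB.

1 dB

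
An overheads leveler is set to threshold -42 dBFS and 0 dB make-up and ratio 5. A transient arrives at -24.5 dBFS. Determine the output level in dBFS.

-38.5 dBFS

The input is 17.5 dB above the -42 dBFS threshold.
At 5:1 the overshoot is divided by 5, leaving 3.5 dB above threshold.
So the level is -42 + 3.5 = -38.5 dBFS.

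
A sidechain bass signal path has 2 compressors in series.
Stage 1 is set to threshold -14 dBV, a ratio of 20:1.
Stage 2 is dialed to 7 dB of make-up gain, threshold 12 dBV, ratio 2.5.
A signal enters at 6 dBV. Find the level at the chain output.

-6 dBV

Stage 1: 20 dB above -14 dBV, reduced 20:1 to 1 dB above → -13 dBV.
Stage 2: -13 dBV is at or below the 12 dBV threshold — no compression; make-up brings it to -6 dBV.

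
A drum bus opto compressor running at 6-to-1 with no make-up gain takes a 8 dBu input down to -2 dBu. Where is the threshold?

-4 dBu

Input is 12 dB above T (since output overshoot × R = input overshoot: (-2 − T)·6 = 8 − T gives T = -4 dBu).
Check: -4 + (8 − (-4))/6 = -4 + 2 = -2 dBu. ✓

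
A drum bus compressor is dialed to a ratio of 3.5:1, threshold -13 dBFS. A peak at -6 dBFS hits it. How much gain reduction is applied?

Overshoot = -6 − (-13) = 7 dB.
A 3.5:1 ratio leaves 2 dB of that excess.
Gain reduction = 7 − 2 = 5 dB.

5 dB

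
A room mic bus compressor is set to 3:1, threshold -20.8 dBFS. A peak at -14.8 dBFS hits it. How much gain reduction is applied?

-14.8 dBFS exceeds the threshold by 6 dB.
After 3:1 compression the overshoot becomes 6/3 = 2 dB.
GR = overshoot in − overshoot out = 6 − 2 = 4 dB.

4 dB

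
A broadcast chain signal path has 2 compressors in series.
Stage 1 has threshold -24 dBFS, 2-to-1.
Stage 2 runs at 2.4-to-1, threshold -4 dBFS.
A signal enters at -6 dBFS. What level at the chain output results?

-15 dBFS

Stage 1: 18 dB above -24 dBFS, reduced 2:1 to 9 dB above → -15 dBFS.
Stage 2: below threshold (-15 ≤ -4); passes unchanged; output -15 dBFS.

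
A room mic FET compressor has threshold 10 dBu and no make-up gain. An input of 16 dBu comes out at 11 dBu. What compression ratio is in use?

6:1

Input overshoot = 16 − 10 = 6 dB; output overshoot = 11 − 10 = 1 dB.
Ratio = 6 / 1 = 6.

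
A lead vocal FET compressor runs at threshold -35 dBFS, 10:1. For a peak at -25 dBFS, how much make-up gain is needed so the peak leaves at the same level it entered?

The peak compresses to -35 + 10/10 = -34 dBFS.
To reach -25 dBFS requires -25 − (-34) = 9 dB of make-up.

9 dB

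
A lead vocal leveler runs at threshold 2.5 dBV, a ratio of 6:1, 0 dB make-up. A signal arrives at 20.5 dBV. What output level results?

5.5 dBV

The input is 18 dB above the 2.5 dBV threshold.
The 18 dB excess becomes 3 dB after 6:1 reduction.
That puts the output at 5.5 dBV.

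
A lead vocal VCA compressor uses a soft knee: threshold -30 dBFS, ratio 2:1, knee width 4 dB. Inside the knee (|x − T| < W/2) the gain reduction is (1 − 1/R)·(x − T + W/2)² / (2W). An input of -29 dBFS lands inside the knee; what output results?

-29.5625 dBFS

x − T + W/2 = -29 − (-30) + 2 = 3.
GR = (1 − 1/2) × 3² / 8 = 0.5 × 9 / 8 = 0.5625 dB.
Output = -29 − 0.5625 = -29.5625 dBFS.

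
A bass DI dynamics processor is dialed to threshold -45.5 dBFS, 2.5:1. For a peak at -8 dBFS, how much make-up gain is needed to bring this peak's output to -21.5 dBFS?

The peak compresses to -45.5 + 37.5/2.5 = -30.5 dBFS.
To reach -21.5 dBFS requires -21.5 − (-30.5) = 9 dB of make-up.

9 dB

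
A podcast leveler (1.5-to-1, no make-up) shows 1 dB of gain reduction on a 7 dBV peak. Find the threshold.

Input is 3 dB above T (since output overshoot × R = input overshoot: (6 − T)·1.5 = 7 − T gives T = 4 dBV).
Check: 4 + (7 − 4)/1.5 = 4 + 2 = 6 dBV. ✓

4 dBV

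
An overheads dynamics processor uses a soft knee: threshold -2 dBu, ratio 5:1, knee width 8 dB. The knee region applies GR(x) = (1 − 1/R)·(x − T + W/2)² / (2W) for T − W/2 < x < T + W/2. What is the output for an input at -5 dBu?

x − T + W/2 = -5 − (-2) + 4 = 1.
GR = (1 − 1/5) × 1² / 16 = 0.8 × 1 / 16 = 0.05 dB.
Output = -5 − 0.05 = -5.05 dBu.

-5.05 dBu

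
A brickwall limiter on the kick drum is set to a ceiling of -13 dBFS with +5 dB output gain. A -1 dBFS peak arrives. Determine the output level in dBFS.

A brickwall limiter is an ∞:1 compressor: any input above the ceiling is clamped to -13 dBFS.
Output gain then adds 5 dB: -13 + 5 = -8 dBFS.

-8 dBFS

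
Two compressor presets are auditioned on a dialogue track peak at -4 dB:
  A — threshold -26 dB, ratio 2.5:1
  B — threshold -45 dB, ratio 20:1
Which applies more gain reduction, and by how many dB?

B, by 25.75 dB

A: overshoot 22 dB → output overshoot 8.8 dB → GR 13.2 dB.
B: overshoot 41 dB → output overshoot 2.05 dB → GR 38.95 dB.
B reduces 25.75 dB more.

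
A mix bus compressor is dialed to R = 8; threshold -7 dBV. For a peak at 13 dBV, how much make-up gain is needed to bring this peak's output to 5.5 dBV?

Overshoot 20 dB → 20/8 = 2.5 dB after compression, so the compressed level is -7 + 2.5 = -4.5 dBV.
Make-up = target − compressed = 5.5 − (-4.5) = 10 dB.

10 dB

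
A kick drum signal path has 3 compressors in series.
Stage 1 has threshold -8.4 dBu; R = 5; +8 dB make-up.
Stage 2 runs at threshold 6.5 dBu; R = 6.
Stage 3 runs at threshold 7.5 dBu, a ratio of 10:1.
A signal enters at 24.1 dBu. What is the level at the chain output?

6.1 dBu

Stage 1: 32.5 dB above -8.4 dBu, reduced 5:1 to 6.5 dB above → -1.9 dBu; +8 dB make-up → 6.1 dBu.
Stage 2: below threshold (6.1 ≤ 6.5); passes unchanged; output 6.1 dBu.
Stage 3: below threshold (6.1 ≤ 7.5); passes unchanged; output 6.1 dBu.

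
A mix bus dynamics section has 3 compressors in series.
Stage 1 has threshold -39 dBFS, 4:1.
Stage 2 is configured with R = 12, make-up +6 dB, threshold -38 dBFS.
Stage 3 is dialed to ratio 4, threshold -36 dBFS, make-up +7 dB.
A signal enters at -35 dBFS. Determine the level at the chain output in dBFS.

-28 dBFS

Stage 1: -35 dBFS is 4 dB over -39 dBFS; at 4:1 that becomes 1 dB over, giving -38 dBFS.
Stage 2: -38 dBFS ≤ -38 dBFS, so stage 2 doesn't engage; make-up brings it to -32 dBFS.
Stage 3: overshoot 4 dB → 4/4 = 1 dB → -35 dBFS; +7 dB make-up → -28 dBFS.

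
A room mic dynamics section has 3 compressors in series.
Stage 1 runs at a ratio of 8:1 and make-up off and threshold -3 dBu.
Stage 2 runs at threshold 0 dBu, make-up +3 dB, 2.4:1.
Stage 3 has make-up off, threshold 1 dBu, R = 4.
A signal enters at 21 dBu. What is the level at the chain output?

Stage 1: 21 dBu is 24 dB over -3 dBu; at 8:1 that becomes 3 dB over, giving 0 dBu.
Stage 2: 0 dBu ≤ 0 dBu, so stage 2 doesn't engage; make-up brings it to 3 dBu.
Stage 3: 3 dBu is 2 dB over 1 dBu; at 4:1 that becomes 0.5 dB over, giving 1.5 dBu.

1.5 dBu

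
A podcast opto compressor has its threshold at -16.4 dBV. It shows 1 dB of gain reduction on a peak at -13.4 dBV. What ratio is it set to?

1.5:1

Input overshoot = -13.4 − (-16.4) = 3 dB.
Output overshoot = 3 − 1 = 2 dB.
Ratio = input overshoot / output overshoot = 3 / 2 = 1.5.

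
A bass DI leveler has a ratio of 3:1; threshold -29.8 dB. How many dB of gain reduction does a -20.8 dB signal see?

6 dB

Overshoot = -20.8 − (-29.8) = 9 dB.
At 3:1, output sits 9/3 = 3 dB above threshold.
Gain reduction = 9 − 3 = 6 dB.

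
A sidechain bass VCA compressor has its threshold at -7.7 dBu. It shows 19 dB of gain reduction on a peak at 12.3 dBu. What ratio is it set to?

Input overshoot = 12.3 − (-7.7) = 20 dB.
Output overshoot = 20 − 19 = 1 dB.
Ratio = input overshoot / output overshoot = 20 / 1 = 20.

20:1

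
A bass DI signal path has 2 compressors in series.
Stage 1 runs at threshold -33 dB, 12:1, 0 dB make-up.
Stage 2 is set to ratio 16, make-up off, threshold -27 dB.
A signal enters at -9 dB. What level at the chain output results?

Stage 1: 24 dB above -33 dB, reduced 12:1 to 2 dB above → -31 dB.
Stage 2: -31 dB is at or below the -27 dB threshold — no compression; output -31 dB.

-31 dB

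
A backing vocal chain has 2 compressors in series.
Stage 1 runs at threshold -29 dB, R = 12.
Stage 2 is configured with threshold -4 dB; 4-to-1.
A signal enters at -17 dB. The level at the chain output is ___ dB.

-28 dB

Stage 1: -17 dB is 12 dB over -29 dB; at 12:1 that becomes 1 dB over, giving -28 dB.
Stage 2: -28 dB is at or below the -4 dB threshold — no compression; output -28 dB.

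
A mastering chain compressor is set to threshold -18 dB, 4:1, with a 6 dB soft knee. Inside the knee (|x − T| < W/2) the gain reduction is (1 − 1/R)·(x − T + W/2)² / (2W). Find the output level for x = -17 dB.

x − T + W/2 = -17 − (-18) + 3 = 4.
GR = (1 − 1/4) × 4² / 12 = 0.75 × 16 / 12 = 1 dB.
Output = -17 − 1 = -18 dB.

-18 dB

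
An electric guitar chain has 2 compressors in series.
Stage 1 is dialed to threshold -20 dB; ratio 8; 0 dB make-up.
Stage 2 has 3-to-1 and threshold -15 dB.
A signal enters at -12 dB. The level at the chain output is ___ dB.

-19 dB

Stage 1: overshoot 8 dB → 8/8 = 1 dB → -19 dB.
Stage 2: -19 dB ≤ -15 dB, so stage 2 doesn't engage; output -19 dB.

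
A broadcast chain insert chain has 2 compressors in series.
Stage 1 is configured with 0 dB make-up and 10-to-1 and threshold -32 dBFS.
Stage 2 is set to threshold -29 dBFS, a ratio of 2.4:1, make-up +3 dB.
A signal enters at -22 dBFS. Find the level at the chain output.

Stage 1: overshoot 10 dB → 10/10 = 1 dB → -31 dBFS.
Stage 2: -31 dBFS is at or below the -29 dBFS threshold — no compression; make-up brings it to -28 dBFS.

-28 dBFS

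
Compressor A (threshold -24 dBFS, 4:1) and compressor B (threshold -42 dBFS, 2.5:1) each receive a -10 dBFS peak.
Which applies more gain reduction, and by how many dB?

B, by 8.7 dB

A: GR = 14 − 14/4 = 10.5 dB.
B: GR = 32 − 32/2.5 = 19.2 dB.
B reduces 8.7 dB more.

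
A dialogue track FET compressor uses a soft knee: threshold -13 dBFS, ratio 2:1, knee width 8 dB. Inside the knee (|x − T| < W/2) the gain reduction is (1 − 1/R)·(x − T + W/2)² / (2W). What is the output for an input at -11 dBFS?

-12.125 dBFS

x − T + W/2 = -11 − (-13) + 4 = 6.
GR = (1 − 1/2) × 6² / 16 = 0.5 × 36 / 16 = 1.125 dB.
Output = -11 − 1.125 = -12.125 dBFS.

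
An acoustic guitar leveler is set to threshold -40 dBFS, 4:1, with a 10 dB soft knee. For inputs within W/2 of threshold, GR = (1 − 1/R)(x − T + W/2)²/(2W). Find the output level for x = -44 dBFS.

x − T + W/2 = -44 − (-40) + 5 = 1.
GR = (1 − 1/4) × 1² / 20 = 0.75 × 1 / 20 = 0.0375 dB.
Output = -44 − 0.0375 = -44.0375 dBFS.

-44.0375 dBFS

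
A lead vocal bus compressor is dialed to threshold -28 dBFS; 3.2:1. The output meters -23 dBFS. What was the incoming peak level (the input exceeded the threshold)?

-12 dBFS

That's 5 dB above the -28 dBFS threshold.
Input overshoot = R × output overshoot = 16 dB → input = -28 + 16 = -12 dBFS.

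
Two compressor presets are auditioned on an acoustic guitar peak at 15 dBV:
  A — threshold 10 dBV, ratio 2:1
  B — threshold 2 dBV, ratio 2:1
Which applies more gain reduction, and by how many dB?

A: 5 dB over, compressed to 2.5 dB over, so 2.5 dB of GR.
B: 13 dB over, compressed to 6.5 dB over, so 6.5 dB of GR.
B applies 4 dB more gain reduction.

B, by 4 dB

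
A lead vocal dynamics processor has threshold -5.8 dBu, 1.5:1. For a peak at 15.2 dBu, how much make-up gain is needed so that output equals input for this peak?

7 dB

Without make-up, output = threshold + overshoot/1.5 = -5.8 + 14 = 8.2 dBu.
Gap to target: 7 dB.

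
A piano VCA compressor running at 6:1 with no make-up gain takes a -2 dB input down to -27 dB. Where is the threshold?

Gain reduction = -2 − (-27) = 25 dB; output overshoot = GR / (R − 1) = 25 / 5 = 5 dB.
Threshold = output − output overshoot = -27 − 5 = -32 dB.

-32 dB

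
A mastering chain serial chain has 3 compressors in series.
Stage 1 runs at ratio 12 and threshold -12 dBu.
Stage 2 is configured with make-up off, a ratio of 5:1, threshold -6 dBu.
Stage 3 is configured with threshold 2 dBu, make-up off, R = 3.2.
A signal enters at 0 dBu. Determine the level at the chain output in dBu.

Stage 1: overshoot 12 dB → 12/12 = 1 dB → -11 dBu.
Stage 2: -11 dBu is at or below the -6 dBu threshold — no compression; output -11 dBu.
Stage 3: below threshold (-11 ≤ 2); passes unchanged; output -11 dBu.

-11 dBu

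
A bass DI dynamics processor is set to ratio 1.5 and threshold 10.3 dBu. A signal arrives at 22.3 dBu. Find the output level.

The input is 12 dB above the 10.3 dBu threshold.
At 1.5:1 the overshoot is divided by 1.5, leaving 8 dB above threshold.
So the level is 10.3 + 8 = 18.3 dBu.

18.3 dBu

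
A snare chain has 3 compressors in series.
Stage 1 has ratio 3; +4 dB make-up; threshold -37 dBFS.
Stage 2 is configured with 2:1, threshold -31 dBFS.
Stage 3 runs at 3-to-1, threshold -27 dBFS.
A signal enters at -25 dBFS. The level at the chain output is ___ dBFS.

-30 dBFS

Stage 1: -25 dBFS is 12 dB over -37 dBFS; at 3:1 that becomes 4 dB over, giving -33 dBFS; +4 dB make-up → -29 dBFS.
Stage 2: 2 dB above -31 dBFS, reduced 2:1 to 1 dB above → -30 dBFS.
Stage 3: -30 dBFS ≤ -27 dBFS, so stage 3 doesn't engage; output -30 dBFS.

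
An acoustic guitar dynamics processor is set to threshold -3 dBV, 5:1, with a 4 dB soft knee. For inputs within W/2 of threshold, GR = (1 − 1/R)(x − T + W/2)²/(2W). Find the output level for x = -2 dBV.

x − T + W/2 = -2 − (-3) + 2 = 3.
GR = (1 − 1/5) × 3² / 8 = 0.8 × 9 / 8 = 0.9 dB.
Output = -2 − 0.9 = -2.9 dBV.

-2.9 dBV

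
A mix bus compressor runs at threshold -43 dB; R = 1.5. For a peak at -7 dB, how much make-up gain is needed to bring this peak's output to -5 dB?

14 dB

Overshoot 36 dB → 36/1.5 = 24 dB after compression, so the compressed level is -43 + 24 = -19 dB.
Make-up = target − compressed = -5 − (-19) = 14 dB.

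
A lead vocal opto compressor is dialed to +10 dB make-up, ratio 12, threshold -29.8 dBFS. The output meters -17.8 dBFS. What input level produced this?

Before make-up, the level was -17.8 − 10 = -27.8 dBFS.
The compressed level sits -27.8 − (-29.8) = 2 dB over threshold.
Input overshoot = R × output overshoot = 24 dB → input = -29.8 + 24 = -5.8 dBFS.

-5.8 dBFS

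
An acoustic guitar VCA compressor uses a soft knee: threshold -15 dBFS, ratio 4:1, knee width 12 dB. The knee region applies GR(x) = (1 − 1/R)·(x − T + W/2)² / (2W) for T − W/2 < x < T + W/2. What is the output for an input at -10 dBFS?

x − T + W/2 = -10 − (-15) + 6 = 11.
GR = (1 − 1/4) × 11² / 24 = 0.75 × 121 / 24 = 3.78125 dB.
Output = -10 − 3.78125 = -13.78125 dBFS.

-13.78125 dBFS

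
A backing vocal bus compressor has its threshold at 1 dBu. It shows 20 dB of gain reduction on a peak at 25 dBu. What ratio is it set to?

Input overshoot = 25 − 1 = 24 dB.
Output overshoot = 24 − 20 = 4 dB.
Ratio = input overshoot / output overshoot = 24 / 4 = 6.

6:1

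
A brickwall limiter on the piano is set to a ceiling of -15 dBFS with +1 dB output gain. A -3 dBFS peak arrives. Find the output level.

At ∞:1, everything above -15 dBFS is held at the ceiling.
Output gain then adds 1 dB: -15 + 1 = -14 dBFS.

-14 dBFS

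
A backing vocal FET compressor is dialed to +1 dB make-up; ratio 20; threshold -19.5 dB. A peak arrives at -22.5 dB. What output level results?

-22.5 dB is 3 dB below the -19.5 dB threshold, so no gain reduction is applied.
Make-up gain adds 1 dB: -22.5 + 1 = -21.5 dB.

-21.5 dB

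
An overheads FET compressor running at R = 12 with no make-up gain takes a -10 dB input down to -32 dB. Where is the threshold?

Gain reduction = -10 − (-32) = 22 dB; output overshoot = GR / (R − 1) = 22 / 11 = 2 dB.
Threshold = output − output overshoot = -32 − 2 = -34 dB.

-34 dB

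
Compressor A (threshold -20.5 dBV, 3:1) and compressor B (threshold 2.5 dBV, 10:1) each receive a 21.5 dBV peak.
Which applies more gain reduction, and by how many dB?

A, by 10.9 dB

A: 42 dB over, compressed to 14 dB over, so 28 dB of GR.
B: 19 dB over, compressed to 1.9 dB over, so 17.1 dB of GR.
A applies 10.9 dB more gain reduction.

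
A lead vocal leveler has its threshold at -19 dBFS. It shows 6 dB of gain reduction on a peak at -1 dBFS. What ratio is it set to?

1.5:1

Input overshoot = -1 − (-19) = 18 dB.
Output overshoot = 18 − 6 = 12 dB.
Ratio = input overshoot / output overshoot = 18 / 12 = 1.5.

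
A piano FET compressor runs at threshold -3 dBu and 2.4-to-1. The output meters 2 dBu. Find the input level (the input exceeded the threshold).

9 dBu

The compressed level sits 2 − (-3) = 5 dB over threshold.
Input overshoot = R × output overshoot = 12 dB → input = -3 + 12 = 9 dBu.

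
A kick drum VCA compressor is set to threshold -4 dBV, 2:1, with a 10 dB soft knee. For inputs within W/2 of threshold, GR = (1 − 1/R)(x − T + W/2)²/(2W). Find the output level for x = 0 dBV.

-2.025 dBV

x − T + W/2 = 0 − (-4) + 5 = 9.
GR = (1 − 1/2) × 9² / 20 = 0.5 × 81 / 20 = 2.025 dB.
Output = 0 − 2.025 = -2.025 dBV.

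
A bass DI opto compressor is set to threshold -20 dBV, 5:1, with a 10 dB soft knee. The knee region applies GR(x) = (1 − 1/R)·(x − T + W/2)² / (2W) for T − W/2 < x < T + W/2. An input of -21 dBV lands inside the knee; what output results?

x − T + W/2 = -21 − (-20) + 5 = 4.
GR = (1 − 1/5) × 4² / 20 = 0.8 × 16 / 20 = 0.64 dB.
Output = -21 − 0.64 = -21.64 dBV.

-21.64 dBV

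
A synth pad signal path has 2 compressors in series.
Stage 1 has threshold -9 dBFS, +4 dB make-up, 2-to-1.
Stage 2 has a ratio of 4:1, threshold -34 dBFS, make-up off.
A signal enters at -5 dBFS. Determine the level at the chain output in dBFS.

Stage 1: 4 dB above -9 dBFS, reduced 2:1 to 2 dB above → -7 dBFS; +4 dB make-up → -3 dBFS.
Stage 2: 31 dB above -34 dBFS, reduced 4:1 to 7.75 dB above → -26.25 dBFS.

-26.25 dBFS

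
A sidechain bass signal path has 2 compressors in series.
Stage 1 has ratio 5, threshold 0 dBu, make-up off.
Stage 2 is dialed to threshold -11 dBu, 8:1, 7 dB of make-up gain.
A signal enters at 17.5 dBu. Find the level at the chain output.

-2.1875 dBu

Stage 1: 17.5 dB above 0 dBu, reduced 5:1 to 3.5 dB above → 3.5 dBu.
Stage 2: overshoot 14.5 dB → 14.5/8 = 1.8125 dB → -9.1875 dBu; +7 dB make-up → -2.1875 dBu.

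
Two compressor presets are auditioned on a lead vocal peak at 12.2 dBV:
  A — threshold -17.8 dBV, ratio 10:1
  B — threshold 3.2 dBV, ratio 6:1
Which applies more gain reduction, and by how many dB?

A, by 19.5 dB

A: GR = 30 − 30/10 = 27 dB.
B: GR = 9 − 9/6 = 7.5 dB.
A reduces 19.5 dB more.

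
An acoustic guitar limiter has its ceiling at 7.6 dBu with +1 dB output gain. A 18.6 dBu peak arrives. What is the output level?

A brickwall limiter is an ∞:1 compressor: any input above the ceiling is clamped to 7.6 dBu.
Output gain then adds 1 dB: 7.6 + 1 = 8.6 dBu.

8.6 dBu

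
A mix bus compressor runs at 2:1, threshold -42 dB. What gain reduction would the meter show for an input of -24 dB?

9 dB

The signal is 18 dB above threshold.
After 2:1 compression the overshoot becomes 18/2 = 9 dB.
So the signal is attenuated by 18 − 9 = 9 dB.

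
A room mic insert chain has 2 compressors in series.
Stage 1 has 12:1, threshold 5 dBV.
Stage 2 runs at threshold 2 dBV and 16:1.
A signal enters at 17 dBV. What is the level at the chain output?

2.25 dBV

Stage 1: overshoot 12 dB → 12/12 = 1 dB → 6 dBV.
Stage 2: 6 dBV is 4 dB over 2 dBV; at 16:1 that becomes 0.25 dB over, giving 2.25 dBV.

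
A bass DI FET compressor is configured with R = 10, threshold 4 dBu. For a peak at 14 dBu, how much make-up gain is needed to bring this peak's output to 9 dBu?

Overshoot 10 dB → 10/10 = 1 dB after compression, so the compressed level is 4 + 1 = 5 dBu.
Make-up = target − compressed = 9 − 5 = 4 dB.

4 dB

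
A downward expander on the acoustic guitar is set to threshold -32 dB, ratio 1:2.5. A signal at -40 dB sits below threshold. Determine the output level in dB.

The input is 8 dB below the -32 dB threshold.
A 1:2.5 expander multiplies undershoot by 2.5: 8 × 2.5 = 20 dB below threshold.
Output = -32 − 20 = -52 dB.

-52 dB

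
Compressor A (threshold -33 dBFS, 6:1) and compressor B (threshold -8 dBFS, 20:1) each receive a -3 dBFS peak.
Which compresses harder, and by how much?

A: overshoot 30 dB → output overshoot 5 dB → GR 25 dB.
B: overshoot 5 dB → output overshoot 0.25 dB → GR 4.75 dB.
A reduces 20.25 dB more.

A, by 20.25 dB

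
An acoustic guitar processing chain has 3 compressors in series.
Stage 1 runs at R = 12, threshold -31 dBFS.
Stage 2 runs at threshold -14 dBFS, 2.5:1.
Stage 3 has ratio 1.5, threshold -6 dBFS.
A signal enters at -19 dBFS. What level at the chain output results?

Stage 1: overshoot 12 dB → 12/12 = 1 dB → -30 dBFS.
Stage 2: -30 dBFS is at or below the -14 dBFS threshold — no compression; output -30 dBFS.
Stage 3: -30 dBFS ≤ -6 dBFS, so stage 3 doesn't engage; output -30 dBFS.

-30 dBFS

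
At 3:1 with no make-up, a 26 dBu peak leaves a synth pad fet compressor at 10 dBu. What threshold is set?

Input is 24 dB above T (since output overshoot × R = input overshoot: (10 − T)·3 = 26 − T gives T = 2 dBu).
Check: 2 + (26 − 2)/3 = 2 + 8 = 10 dBu. ✓

2 dBu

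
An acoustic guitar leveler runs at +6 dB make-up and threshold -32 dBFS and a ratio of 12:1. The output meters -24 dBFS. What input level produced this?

-8 dBFS

Remove make-up: -24 − 6 = -30 dBFS.
That's 2 dB above the -32 dBFS threshold.
Input overshoot = R × output overshoot = 24 dB → input = -32 + 24 = -8 dBFS.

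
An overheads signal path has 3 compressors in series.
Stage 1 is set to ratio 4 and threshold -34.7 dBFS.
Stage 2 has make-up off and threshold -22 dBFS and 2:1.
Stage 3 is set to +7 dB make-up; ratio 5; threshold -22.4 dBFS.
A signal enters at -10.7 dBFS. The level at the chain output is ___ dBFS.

Stage 1: 24 dB above -34.7 dBFS, reduced 4:1 to 6 dB above → -28.7 dBFS.
Stage 2: -28.7 dBFS ≤ -22 dBFS, so stage 2 doesn't engage; output -28.7 dBFS.
Stage 3: below threshold (-28.7 ≤ -22.4); passes unchanged; make-up brings it to -21.7 dBFS.

-21.7 dBFS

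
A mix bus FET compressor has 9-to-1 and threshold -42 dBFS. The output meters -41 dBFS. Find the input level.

-33 dBFS

That's 1 dB above the -42 dBFS threshold.
Before 9:1 compression the overshoot was 1 × 9 = 9 dB, so input = -42 + 9 = -33 dBFS.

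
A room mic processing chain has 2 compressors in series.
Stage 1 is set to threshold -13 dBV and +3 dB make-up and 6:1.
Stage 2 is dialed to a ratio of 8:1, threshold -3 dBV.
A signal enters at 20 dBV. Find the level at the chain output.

-4.5 dBV

Stage 1: 33 dB above -13 dBV, reduced 6:1 to 5.5 dB above → -7.5 dBV; +3 dB make-up → -4.5 dBV.
Stage 2: -4.5 dBV ≤ -3 dBV, so stage 2 doesn't engage; output -4.5 dBV.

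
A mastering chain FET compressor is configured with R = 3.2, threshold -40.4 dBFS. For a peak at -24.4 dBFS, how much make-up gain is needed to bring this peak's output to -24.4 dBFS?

11 dB

The peak compresses to -40.4 + 16/3.2 = -35.4 dBFS.
To reach -24.4 dBFS requires -24.4 − (-35.4) = 11 dB of make-up.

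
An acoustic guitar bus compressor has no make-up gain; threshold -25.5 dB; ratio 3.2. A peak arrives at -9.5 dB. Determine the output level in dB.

The input is 16 dB above the -25.5 dB threshold.
At 3.2:1 the overshoot is divided by 3.2, leaving 5 dB above threshold.
That puts the output at -20.5 dB.

-20.5 dB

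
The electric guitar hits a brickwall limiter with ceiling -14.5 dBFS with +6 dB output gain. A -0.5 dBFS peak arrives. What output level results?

A brickwall limiter is an ∞:1 compressor: any input above the ceiling is clamped to -14.5 dBFS.
Output gain then adds 6 dB: -14.5 + 6 = -8.5 dBFS.

-8.5 dBFS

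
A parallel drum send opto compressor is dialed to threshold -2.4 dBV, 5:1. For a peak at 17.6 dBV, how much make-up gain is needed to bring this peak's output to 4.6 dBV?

3 dB

Without make-up, output = threshold + overshoot/5 = -2.4 + 4 = 1.6 dBV.
Gap to target: 3 dB.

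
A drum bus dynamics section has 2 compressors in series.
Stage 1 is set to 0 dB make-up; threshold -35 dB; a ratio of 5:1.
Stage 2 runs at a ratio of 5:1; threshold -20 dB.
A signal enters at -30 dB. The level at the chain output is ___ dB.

Stage 1: overshoot 5 dB → 5/5 = 1 dB → -34 dB.
Stage 2: -34 dB ≤ -20 dB, so stage 2 doesn't engage; output -34 dB.

-34 dB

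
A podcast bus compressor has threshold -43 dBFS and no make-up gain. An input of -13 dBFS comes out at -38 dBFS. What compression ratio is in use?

6:1

Input overshoot = -13 − (-43) = 30 dB; output overshoot = -38 − (-43) = 5 dB.
Ratio = 30 / 5 = 6.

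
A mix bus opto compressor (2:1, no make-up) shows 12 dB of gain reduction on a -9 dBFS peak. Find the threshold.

Let T be the threshold. Output overshoot = (input overshoot)/R, so -21 − T = (-9 − T)/2.
2·(-21 − T) = -9 − T → 1·T = -42 − (-9) = -33.
T = -33/1 = -33 dBFS.

-33 dBFS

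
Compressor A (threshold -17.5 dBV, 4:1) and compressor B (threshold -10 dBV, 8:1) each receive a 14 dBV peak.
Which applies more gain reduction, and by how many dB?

A: overshoot 31.5 dB → output overshoot 7.875 dB → GR 23.625 dB.
B: overshoot 24 dB → output overshoot 3 dB → GR 21 dB.
A reduces 2.625 dB more.

A, by 2.625 dB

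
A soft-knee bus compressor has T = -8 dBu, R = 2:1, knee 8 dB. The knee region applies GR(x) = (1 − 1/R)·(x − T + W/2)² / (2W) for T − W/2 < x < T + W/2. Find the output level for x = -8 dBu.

x − T + W/2 = -8 − (-8) + 4 = 4.
GR = (1 − 1/2) × 4² / 16 = 0.5 × 16 / 16 = 0.5 dB.
Output = -8 − 0.5 = -8.5 dBu.

-8.5 dBu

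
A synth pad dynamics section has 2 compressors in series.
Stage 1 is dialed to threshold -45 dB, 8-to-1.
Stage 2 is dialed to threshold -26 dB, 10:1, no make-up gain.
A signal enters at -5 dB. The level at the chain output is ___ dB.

Stage 1: 40 dB above -45 dB, reduced 8:1 to 5 dB above → -40 dB.
Stage 2: below threshold (-40 ≤ -26); passes unchanged; output -40 dB.

-40 dB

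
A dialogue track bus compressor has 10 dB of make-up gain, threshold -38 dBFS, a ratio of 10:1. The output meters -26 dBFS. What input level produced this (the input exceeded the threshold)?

Remove make-up: -26 − 10 = -36 dBFS.
Post-compression overshoot = -36 − (-38) = 2 dB.
Undo the ratio: input overshoot = 2 × 10 = 20 dB, giving input = -18 dBFS.

-18 dBFS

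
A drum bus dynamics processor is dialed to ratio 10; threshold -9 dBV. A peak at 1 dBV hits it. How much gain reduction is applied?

9 dB

1 dBV exceeds the threshold by 10 dB.
A 10:1 ratio leaves 1 dB of that excess.
Gain reduction = 10 − 1 = 9 dB.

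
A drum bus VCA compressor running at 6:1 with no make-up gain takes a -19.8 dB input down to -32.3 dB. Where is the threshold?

-34.8 dB

Gain reduction = -19.8 − (-32.3) = 12.5 dB; output overshoot = GR / (R − 1) = 12.5 / 5 = 2.5 dB.
Threshold = output − output overshoot = -32.3 − 2.5 = -34.8 dB.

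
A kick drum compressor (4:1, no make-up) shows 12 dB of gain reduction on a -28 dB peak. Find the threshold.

Input is 16 dB above T (since output overshoot × R = input overshoot: (-40 − T)·4 = -28 − T gives T = -44 dB).
Check: -44 + (-28 − (-44))/4 = -44 + 4 = -40 dB. ✓

-44 dB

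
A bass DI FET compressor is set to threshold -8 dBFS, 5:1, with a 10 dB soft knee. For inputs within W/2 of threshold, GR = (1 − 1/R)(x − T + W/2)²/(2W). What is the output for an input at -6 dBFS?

x − T + W/2 = -6 − (-8) + 5 = 7.
GR = (1 − 1/5) × 7² / 20 = 0.8 × 49 / 20 = 1.96 dB.
Output = -6 − 1.96 = -7.96 dBFS.

-7.96 dBFS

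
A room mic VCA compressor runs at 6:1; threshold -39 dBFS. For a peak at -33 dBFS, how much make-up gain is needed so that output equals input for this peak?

5 dB

Overshoot 6 dB → 6/6 = 1 dB after compression, so the compressed level is -39 + 1 = -38 dBFS.
Make-up = target − compressed = -33 − (-38) = 5 dB.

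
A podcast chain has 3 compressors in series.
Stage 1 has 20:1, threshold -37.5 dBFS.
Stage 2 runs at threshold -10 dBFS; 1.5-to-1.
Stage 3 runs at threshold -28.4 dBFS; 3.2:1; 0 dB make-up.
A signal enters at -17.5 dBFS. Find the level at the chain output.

Stage 1: overshoot 20 dB → 20/20 = 1 dB → -36.5 dBFS.
Stage 2: -36.5 dBFS is at or below the -10 dBFS threshold — no compression; output -36.5 dBFS.
Stage 3: -36.5 dBFS ≤ -28.4 dBFS, so stage 3 doesn't engage; output -36.5 dBFS.

-36.5 dBFS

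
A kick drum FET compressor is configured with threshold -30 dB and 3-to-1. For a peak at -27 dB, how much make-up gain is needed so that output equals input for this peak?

The peak compresses to -30 + 3/3 = -29 dB.
To reach -27 dB requires -27 − (-29) = 2 dB of make-up.

2 dB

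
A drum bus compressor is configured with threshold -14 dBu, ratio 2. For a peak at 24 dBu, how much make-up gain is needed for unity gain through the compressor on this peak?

Without make-up, output = threshold + overshoot/2 = -14 + 19 = 5 dBu.
Gap to target: 19 dB.

19 dB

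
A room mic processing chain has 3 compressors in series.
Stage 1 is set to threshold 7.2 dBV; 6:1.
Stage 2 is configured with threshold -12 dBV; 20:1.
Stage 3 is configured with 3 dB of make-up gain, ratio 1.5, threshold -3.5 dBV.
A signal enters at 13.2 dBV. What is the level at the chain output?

Stage 1: overshoot 6 dB → 6/6 = 1 dB → 8.2 dBV.
Stage 2: 20.2 dB above -12 dBV, reduced 20:1 to 1.01 dB above → -10.99 dBV.
Stage 3: -10.99 dBV is at or below the -3.5 dBV threshold — no compression; make-up brings it to -7.99 dBV.

-7.99 dBV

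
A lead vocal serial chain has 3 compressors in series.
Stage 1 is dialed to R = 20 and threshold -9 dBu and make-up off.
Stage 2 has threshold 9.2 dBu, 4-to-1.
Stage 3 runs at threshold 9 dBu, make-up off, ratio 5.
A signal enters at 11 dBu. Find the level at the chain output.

Stage 1: overshoot 20 dB → 20/20 = 1 dB → -8 dBu.
Stage 2: -8 dBu is at or below the 9.2 dBu threshold — no compression; output -8 dBu.
Stage 3: -8 dBu ≤ 9 dBu, so stage 3 doesn't engage; output -8 dBu.

-8 dBu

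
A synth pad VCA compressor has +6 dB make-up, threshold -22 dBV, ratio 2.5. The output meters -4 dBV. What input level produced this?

Remove make-up: -4 − 6 = -10 dBV.
That's 12 dB above the -22 dBV threshold.
Input overshoot = R × output overshoot = 30 dB → input = -22 + 30 = 8 dBV.

8 dBV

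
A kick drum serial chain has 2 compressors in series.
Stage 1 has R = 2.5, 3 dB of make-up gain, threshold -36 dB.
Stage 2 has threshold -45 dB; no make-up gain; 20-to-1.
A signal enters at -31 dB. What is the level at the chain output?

-44.3 dB

Stage 1: -31 dB is 5 dB over -36 dB; at 2.5:1 that becomes 2 dB over, giving -34 dB; +3 dB make-up → -31 dB.
Stage 2: 14 dB above -45 dB, reduced 20:1 to 0.7 dB above → -44.3 dB.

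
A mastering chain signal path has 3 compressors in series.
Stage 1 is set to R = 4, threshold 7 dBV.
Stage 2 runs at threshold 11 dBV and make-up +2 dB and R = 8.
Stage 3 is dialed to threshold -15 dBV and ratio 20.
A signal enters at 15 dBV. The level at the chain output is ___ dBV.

-13.7 dBV

Stage 1: 15 dBV is 8 dB over 7 dBV; at 4:1 that becomes 2 dB over, giving 9 dBV.
Stage 2: 9 dBV is at or below the 11 dBV threshold — no compression; make-up brings it to 11 dBV.
Stage 3: 26 dB above -15 dBV, reduced 20:1 to 1.3 dB above → -13.7 dBV.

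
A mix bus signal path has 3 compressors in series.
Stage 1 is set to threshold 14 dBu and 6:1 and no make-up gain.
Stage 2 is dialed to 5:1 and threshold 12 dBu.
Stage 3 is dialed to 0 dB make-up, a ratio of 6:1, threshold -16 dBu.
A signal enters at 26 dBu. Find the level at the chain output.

-11.2 dBu

Stage 1: 26 dBu is 12 dB over 14 dBu; at 6:1 that becomes 2 dB over, giving 16 dBu.
Stage 2: overshoot 4 dB → 4/5 = 0.8 dB → 12.8 dBu.
Stage 3: overshoot 28.8 dB → 28.8/6 = 4.8 dB → -11.2 dBu.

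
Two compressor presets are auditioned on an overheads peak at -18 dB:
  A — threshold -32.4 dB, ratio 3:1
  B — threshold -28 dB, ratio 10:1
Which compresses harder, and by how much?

A: overshoot 14.4 dB → output overshoot 4.8 dB → GR 9.6 dB.
B: overshoot 10 dB → output overshoot 1 dB → GR 9 dB.
Difference: 0.6 dB in favour of A.

A, by 0.6 dB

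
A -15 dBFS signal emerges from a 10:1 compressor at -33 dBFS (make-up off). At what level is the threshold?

Input is 20 dB above T (since output overshoot × R = input overshoot: (-33 − T)·10 = -15 − T gives T = -35 dBFS).
Check: -35 + (-15 − (-35))/10 = -35 + 2 = -33 dBFS. ✓

-35 dBFS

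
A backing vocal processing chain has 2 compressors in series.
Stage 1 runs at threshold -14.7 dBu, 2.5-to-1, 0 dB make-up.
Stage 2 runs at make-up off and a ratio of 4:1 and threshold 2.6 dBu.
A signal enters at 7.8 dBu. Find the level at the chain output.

Stage 1: 22.5 dB above -14.7 dBu, reduced 2.5:1 to 9 dB above → -5.7 dBu.
Stage 2: -5.7 dBu is at or below the 2.6 dBu threshold — no compression; output -5.7 dBu.

-5.7 dBu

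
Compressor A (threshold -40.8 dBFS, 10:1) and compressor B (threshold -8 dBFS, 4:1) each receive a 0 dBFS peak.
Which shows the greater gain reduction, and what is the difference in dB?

A: 40.8 dB over, compressed to 4.08 dB over, so 36.72 dB of GR.
B: 8 dB over, compressed to 2 dB over, so 6 dB of GR.
Difference: 30.72 dB in favour of A.

A, by 30.72 dB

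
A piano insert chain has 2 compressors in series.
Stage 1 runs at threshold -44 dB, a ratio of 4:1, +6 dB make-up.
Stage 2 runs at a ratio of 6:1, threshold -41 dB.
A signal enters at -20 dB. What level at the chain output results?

Stage 1: -20 dB is 24 dB over -44 dB; at 4:1 that becomes 6 dB over, giving -38 dB; +6 dB make-up → -32 dB.
Stage 2: overshoot 9 dB → 9/6 = 1.5 dB → -39.5 dB.

-39.5 dB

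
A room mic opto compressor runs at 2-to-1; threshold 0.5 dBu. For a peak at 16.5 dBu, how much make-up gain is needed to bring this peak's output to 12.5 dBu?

The peak compresses to 0.5 + 16/2 = 8.5 dBu.
To reach 12.5 dBu requires 12.5 − 8.5 = 4 dB of make-up.

4 dB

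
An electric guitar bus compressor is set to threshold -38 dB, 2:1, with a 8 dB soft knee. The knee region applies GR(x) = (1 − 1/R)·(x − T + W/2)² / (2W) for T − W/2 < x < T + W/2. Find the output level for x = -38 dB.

-38.5 dB

x − T + W/2 = -38 − (-38) + 4 = 4.
GR = (1 − 1/2) × 4² / 16 = 0.5 × 16 / 16 = 0.5 dB.
Output = -38 − 0.5 = -38.5 dB.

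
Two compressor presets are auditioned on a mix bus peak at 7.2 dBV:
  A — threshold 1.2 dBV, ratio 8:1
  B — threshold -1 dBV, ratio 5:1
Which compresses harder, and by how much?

A: GR = 6 − 6/8 = 5.25 dB.
B: GR = 8.2 − 8.2/5 = 6.56 dB.
Difference: 1.31 dB in favour of B.

B, by 1.31 dB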